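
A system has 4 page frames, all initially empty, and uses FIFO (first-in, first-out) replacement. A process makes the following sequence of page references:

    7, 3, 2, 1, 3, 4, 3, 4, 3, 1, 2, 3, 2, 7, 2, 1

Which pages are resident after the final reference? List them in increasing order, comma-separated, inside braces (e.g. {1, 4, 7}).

{1, 2, 4, 7}

7 -> miss, frames {7}
3 -> miss, frames {7,3}
2 -> miss, frames {7,3,2}
1 -> miss, frames {7,3,2,1}
3 -> hit
4 -> miss, evict 7, frames {3,2,1,4}
3 -> hit
4 -> hit
3 -> hit
1 -> hit
2 -> hit
3 -> hit
2 -> hit
7 -> miss, evict 3, frames {2,1,4,7}
2 -> hit
1 -> hit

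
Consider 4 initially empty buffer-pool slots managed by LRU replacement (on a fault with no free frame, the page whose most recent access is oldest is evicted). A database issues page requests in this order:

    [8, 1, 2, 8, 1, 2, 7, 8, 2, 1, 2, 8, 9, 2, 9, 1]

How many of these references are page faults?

5

8 -> miss, frames [8]
1 -> miss, frames [8, 1]
2 -> miss, frames [8, 1, 2]
8 -> hit
1 -> hit
2 -> hit
7 -> miss, frames [8, 1, 2, 7]
8 -> hit
2 -> hit
1 -> hit
2 -> hit
8 -> hit
9 -> miss, evict 7, frames [1, 2, 8, 9]
2 -> hit
9 -> hit
1 -> hit
Page faults: 5.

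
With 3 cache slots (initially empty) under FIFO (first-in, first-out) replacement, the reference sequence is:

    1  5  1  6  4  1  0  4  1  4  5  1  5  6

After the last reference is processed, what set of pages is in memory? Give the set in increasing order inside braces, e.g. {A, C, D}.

{0, 5, 6}

1: fault, frames (1)
5: fault, frames (1 5)
1: hit
6: fault, frames (1 5 6)
4: fault, evict 1, frames (5 6 4)
1: fault, evict 5, frames (6 4 1)
0: fault, evict 6, frames (4 1 0)
4: hit
1: hit
4: hit
5: fault, evict 4, frames (1 0 5)
1: hit
5: hit
6: fault, evict 1, frames (0 5 6)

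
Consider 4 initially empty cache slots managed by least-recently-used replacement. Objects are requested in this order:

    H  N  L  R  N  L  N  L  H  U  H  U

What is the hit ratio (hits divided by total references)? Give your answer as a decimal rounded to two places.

H → miss, frames (H)
N → miss, frames (H N)
L → miss, frames (H N L)
R → miss, frames (H N L R)
N → hit
L → hit
N → hit
L → hit
H → hit
U → miss, evict R, frames (N L H U)
H → hit
U → hit
Hits: 7 of 12 references → 7/12 = 0.5833.

0.58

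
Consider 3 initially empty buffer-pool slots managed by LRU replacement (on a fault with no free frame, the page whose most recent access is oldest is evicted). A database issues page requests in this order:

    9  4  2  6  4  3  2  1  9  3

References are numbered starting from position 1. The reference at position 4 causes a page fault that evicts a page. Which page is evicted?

9

pos 1: 9: miss, frames (9)
pos 2: 4: miss, frames (9 4)
pos 3: 2: miss, frames (9 4 2)
pos 4: 6: miss, evict 9, frames (4 2 6)
At position 4, page 9 is evicted.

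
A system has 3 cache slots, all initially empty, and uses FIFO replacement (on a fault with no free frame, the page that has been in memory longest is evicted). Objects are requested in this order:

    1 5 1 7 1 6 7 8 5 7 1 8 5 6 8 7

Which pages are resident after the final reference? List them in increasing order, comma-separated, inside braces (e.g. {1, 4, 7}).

1: miss, frames [1]
5: miss, frames [1, 5]
1: hit
7: miss, frames [1, 5, 7]
1: hit
6: miss, evict 1, frames [5, 7, 6]
7: hit
8: miss, evict 5, frames [7, 6, 8]
5: miss, evict 7, frames [6, 8, 5]
7: miss, evict 6, frames [8, 5, 7]
1: miss, evict 8, frames [5, 7, 1]
8: miss, evict 5, frames [7, 1, 8]
5: miss, evict 7, frames [1, 8, 5]
6: miss, evict 1, frames [8, 5, 6]
8: hit
7: miss, evict 8, frames [5, 6, 7]

{5, 6, 7}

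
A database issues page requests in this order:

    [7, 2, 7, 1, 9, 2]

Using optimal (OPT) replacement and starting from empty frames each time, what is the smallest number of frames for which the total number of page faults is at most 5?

f=1: 6 faults
f=2: 4 faults
f=3: 4 faults
f=4: 4 faults
Smallest f with faults ≤ 5 is 2.

2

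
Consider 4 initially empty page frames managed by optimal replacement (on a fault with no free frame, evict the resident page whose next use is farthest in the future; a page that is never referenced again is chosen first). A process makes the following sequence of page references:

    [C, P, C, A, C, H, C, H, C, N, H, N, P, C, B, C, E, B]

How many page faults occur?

C → fault, frames {C}
P → fault, frames {C,P}
C → hit
A → fault, frames {C,P,A}
C → hit
H → fault, frames {C,P,A,H}
C → hit
H → hit
C → hit
N → fault, evict A, frames {C,P,H,N}
H → hit
N → hit
P → hit
C → hit
B → fault, evict N, frames {C,P,H,B}
C → hit
E → fault, evict H, frames {C,P,B,E}
B → hit
Page faults: 7.

7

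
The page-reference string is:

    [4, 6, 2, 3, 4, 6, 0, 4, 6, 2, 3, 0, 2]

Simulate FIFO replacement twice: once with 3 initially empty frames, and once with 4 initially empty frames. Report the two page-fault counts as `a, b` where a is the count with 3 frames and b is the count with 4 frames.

9, 10

3 frames: F F F F F F F . . F F . . → 9 faults.
4 frames: F F F F . . F F F F F F . → 10 faults.
10 > 9: adding a frame increased faults — Belady's anomaly.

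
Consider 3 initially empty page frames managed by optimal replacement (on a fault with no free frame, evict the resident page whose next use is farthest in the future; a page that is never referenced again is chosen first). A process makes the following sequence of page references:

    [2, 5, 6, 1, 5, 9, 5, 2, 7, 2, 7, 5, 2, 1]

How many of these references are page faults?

7

2 -> miss, frames (2)
5 -> miss, frames (2 5)
6 -> miss, frames (2 5 6)
1 -> miss, evict 6, frames (2 5 1)
5 -> hit
9 -> miss, evict 1, frames (2 5 9)
5 -> hit
2 -> hit
7 -> miss, evict 9, frames (2 5 7)
2 -> hit
7 -> hit
5 -> hit
2 -> hit
1 -> miss, evict 7, frames (2 5 1)
Page faults: 7.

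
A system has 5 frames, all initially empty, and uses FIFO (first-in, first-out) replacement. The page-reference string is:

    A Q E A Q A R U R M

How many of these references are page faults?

6

A -> miss, frames {A}
Q -> miss, frames {A,Q}
E -> miss, frames {A,Q,E}
A -> hit
Q -> hit
A -> hit
R -> miss, frames {A,Q,E,R}
U -> miss, frames {A,Q,E,R,U}
R -> hit
M -> miss, evict A, frames {Q,E,R,U,M}
Page faults: 6.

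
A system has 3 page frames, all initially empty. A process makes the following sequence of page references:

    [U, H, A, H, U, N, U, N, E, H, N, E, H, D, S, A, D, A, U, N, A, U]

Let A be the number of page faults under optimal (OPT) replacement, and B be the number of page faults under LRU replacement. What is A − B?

Under OPT: F F F . . F . . F . . . . F F F . . F . . . → 9 faults.
Under LRU: F F F . . F . . F F . . . F F F . . F F . . → 11 faults.
A − B = 9 − 11 = -2.

-2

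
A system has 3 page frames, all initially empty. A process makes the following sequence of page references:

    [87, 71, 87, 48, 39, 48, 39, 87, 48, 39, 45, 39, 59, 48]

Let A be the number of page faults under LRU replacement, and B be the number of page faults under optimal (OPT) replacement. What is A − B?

Under LRU: F F . F F . . . . . F . F F → 7 faults.
Under OPT: F F . F F . . . . . F . F . → 6 faults.
A − B = 7 − 6 = 1.

1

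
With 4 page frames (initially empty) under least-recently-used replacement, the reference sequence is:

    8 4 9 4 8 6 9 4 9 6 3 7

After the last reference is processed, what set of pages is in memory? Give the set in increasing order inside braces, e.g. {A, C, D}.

8: fault, frames [8]
4: fault, frames [8, 4]
9: fault, frames [8, 4, 9]
4: hit
8: hit
6: fault, frames [9, 4, 8, 6]
9: hit
4: hit
9: hit
6: hit
3: fault, evict 8, frames [4, 9, 6, 3]
7: fault, evict 4, frames [9, 6, 3, 7]

{3, 6, 7, 9}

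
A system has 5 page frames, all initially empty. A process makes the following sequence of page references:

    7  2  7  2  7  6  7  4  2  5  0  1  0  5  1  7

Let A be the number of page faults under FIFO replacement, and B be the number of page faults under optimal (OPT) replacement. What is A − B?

1

Under FIFO: F F . . . F . F . F F F . . . F → 8 faults.
Under OPT: F F . . . F . F . F F F . . . . → 7 faults.
A − B = 8 − 7 = 1.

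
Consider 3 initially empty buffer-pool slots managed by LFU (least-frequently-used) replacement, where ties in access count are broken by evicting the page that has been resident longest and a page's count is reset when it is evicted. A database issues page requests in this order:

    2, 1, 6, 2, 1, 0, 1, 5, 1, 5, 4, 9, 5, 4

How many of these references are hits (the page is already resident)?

2 -> fault, frames {2}
1 -> fault, frames {2,1}
6 -> fault, frames {2,1,6}
2 -> hit
1 -> hit
0 -> fault, evict 6, frames {2,1,0}
1 -> hit
5 -> fault, evict 0, frames {2,1,5}
1 -> hit
5 -> hit
4 -> fault, evict 2, frames {1,5,4}
9 -> fault, evict 4, frames {1,5,9}
5 -> hit
4 -> fault, evict 9, frames {1,5,4}
Hits: 6.

6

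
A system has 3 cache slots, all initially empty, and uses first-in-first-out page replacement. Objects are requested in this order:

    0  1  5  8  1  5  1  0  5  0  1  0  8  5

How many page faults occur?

0 → miss, frames [0]
1 → miss, frames [0, 1]
5 → miss, frames [0, 1, 5]
8 → miss, evict 0, frames [1, 5, 8]
1 → hit
5 → hit
1 → hit
0 → miss, evict 1, frames [5, 8, 0]
5 → hit
0 → hit
1 → miss, evict 5, frames [8, 0, 1]
0 → hit
8 → hit
5 → miss, evict 8, frames [0, 1, 5]
Page faults: 7.

7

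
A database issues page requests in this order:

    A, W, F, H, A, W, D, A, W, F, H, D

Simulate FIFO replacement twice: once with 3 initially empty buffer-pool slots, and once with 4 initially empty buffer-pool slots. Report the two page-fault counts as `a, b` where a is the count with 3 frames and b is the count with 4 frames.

9, 10

3 frames: F F F F F F F . . F F . → 9 faults.
4 frames: F F F F . . F F F F F F → 10 faults.
10 > 9: adding a frame increased faults — Belady's anomaly.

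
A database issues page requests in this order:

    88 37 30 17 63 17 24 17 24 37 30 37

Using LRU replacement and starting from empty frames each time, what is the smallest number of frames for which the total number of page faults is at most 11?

2

f=1: 12 faults
f=2: 8 faults
f=3: 8 faults
f=4: 8 faults
f=5: 6 faults
f=6: 6 faults
Smallest f with faults ≤ 11 is 2.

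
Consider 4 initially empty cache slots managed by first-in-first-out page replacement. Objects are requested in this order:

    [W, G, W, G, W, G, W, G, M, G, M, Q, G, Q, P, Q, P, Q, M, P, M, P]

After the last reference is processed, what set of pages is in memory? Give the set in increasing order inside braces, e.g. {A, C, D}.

{G, M, P, Q}

W → fault, frames (W)
G → fault, frames (W G)
W → hit
G → hit
W → hit
G → hit
W → hit
G → hit
M → fault, frames (W G M)
G → hit
M → hit
Q → fault, frames (W G M Q)
G → hit
Q → hit
P → fault, evict W, frames (G M Q P)
Q → hit
P → hit
Q → hit
M → hit
P → hit
M → hit
P → hit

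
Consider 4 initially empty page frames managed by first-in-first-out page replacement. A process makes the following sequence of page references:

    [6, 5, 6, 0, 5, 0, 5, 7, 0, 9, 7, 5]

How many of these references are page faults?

6: miss, frames {6}
5: miss, frames {6,5}
6: hit
0: miss, frames {6,5,0}
5: hit
0: hit
5: hit
7: miss, frames {6,5,0,7}
0: hit
9: miss, evict 6, frames {5,0,7,9}
7: hit
5: hit
Page faults: 5.

5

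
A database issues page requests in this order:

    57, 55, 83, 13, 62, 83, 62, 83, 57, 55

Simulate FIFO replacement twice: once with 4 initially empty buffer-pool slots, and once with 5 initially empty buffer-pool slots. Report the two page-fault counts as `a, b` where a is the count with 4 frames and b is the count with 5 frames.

4 frames: F F F F F . . . F F → 7 faults.
5 frames: F F F F F . . . . . → 5 faults.
5 < 7: adding a frame reduced faults, as is typical.

7, 5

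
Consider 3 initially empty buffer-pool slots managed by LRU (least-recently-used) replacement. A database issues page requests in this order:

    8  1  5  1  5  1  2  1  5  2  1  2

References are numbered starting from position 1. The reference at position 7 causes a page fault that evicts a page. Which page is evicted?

pos 1: 8: fault, frames (8)
pos 2: 1: fault, frames (8 1)
pos 3: 5: fault, frames (8 1 5)
pos 4: 1: hit
pos 5: 5: hit
pos 6: 1: hit
pos 7: 2: fault, evict 8, frames (5 1 2)
At position 7, page 8 is evicted.

8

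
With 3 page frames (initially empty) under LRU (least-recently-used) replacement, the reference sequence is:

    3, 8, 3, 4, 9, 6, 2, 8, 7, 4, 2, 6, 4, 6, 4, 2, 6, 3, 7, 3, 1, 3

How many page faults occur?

14

3: miss, frames [3]
8: miss, frames [3, 8]
3: hit
4: miss, frames [8, 3, 4]
9: miss, evict 8, frames [3, 4, 9]
6: miss, evict 3, frames [4, 9, 6]
2: miss, evict 4, frames [9, 6, 2]
8: miss, evict 9, frames [6, 2, 8]
7: miss, evict 6, frames [2, 8, 7]
4: miss, evict 2, frames [8, 7, 4]
2: miss, evict 8, frames [7, 4, 2]
6: miss, evict 7, frames [4, 2, 6]
4: hit
6: hit
4: hit
2: hit
6: hit
3: miss, evict 4, frames [2, 6, 3]
7: miss, evict 2, frames [6, 3, 7]
3: hit
1: miss, evict 6, frames [7, 3, 1]
3: hit
Page faults: 14.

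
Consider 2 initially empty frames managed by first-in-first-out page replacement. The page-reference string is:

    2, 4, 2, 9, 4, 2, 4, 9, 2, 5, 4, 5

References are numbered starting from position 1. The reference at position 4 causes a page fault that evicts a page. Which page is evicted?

2

pos 1: 2 -> fault, frames (2)
pos 2: 4 -> fault, frames (2 4)
pos 3: 2 -> hit
pos 4: 9 -> fault, evict 2, frames (4 9)
At position 4, page 2 is evicted.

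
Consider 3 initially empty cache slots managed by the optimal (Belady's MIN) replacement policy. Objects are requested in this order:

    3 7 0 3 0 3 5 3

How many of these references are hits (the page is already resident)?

4

3 → miss, frames [3]
7 → miss, frames [3, 7]
0 → miss, frames [3, 7, 0]
3 → hit
0 → hit
3 → hit
5 → miss, evict 0, frames [3, 7, 5]
3 → hit
Hits: 4.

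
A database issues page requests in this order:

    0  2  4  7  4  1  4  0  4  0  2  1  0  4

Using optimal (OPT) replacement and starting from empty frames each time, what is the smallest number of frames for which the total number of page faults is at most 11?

2

f=1: 14 faults
f=2: 9 faults
f=3: 7 faults
f=4: 5 faults
f=5: 5 faults
Smallest f with faults ≤ 11 is 2.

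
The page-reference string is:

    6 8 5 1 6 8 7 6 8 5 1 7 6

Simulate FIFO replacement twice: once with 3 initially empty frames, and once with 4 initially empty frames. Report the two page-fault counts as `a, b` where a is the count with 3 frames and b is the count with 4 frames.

10, 11

3 frames: F F F F F F F . . F F . F → 10 faults.
4 frames: F F F F . . F F F F F F F → 11 faults.
11 > 10: adding a frame increased faults — Belady's anomaly.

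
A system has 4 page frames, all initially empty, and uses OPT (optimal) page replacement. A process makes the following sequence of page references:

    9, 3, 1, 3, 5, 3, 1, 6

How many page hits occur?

3

9: miss, frames (9)
3: miss, frames (9 3)
1: miss, frames (9 3 1)
3: hit
5: miss, frames (9 3 1 5)
3: hit
1: hit
6: miss, evict 5, frames (9 3 1 6)
Hits: 3.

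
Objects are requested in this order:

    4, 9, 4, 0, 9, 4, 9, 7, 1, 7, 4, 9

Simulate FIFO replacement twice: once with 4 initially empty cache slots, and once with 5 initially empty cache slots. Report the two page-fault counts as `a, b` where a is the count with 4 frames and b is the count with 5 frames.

7, 5

4 frames: F F . F . . . F F . F F → 7 faults.
5 frames: F F . F . . . F F . . . → 5 faults.
5 < 7: adding a frame reduced faults, as is typical.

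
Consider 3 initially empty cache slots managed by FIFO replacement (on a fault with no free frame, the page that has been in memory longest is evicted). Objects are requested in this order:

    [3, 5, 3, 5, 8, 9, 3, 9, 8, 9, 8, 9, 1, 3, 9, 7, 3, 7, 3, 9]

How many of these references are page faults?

8

3 -> miss, frames [3]
5 -> miss, frames [3, 5]
3 -> hit
5 -> hit
8 -> miss, frames [3, 5, 8]
9 -> miss, evict 3, frames [5, 8, 9]
3 -> miss, evict 5, frames [8, 9, 3]
9 -> hit
8 -> hit
9 -> hit
8 -> hit
9 -> hit
1 -> miss, evict 8, frames [9, 3, 1]
3 -> hit
9 -> hit
7 -> miss, evict 9, frames [3, 1, 7]
3 -> hit
7 -> hit
3 -> hit
9 -> miss, evict 3, frames [1, 7, 9]
Page faults: 8.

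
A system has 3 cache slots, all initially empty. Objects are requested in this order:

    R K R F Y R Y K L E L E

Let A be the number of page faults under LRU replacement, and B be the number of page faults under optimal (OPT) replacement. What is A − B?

Under LRU: F F . F F . . F F F . . → 7 faults.
Under OPT: F F . F F . . . F F . . → 6 faults.
A − B = 7 − 6 = 1.

1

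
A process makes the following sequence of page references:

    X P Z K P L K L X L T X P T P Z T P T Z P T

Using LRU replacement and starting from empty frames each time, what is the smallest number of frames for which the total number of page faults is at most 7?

5

f=1: 22 faults
f=2: 18 faults
f=3: 9 faults
f=4: 9 faults
f=5: 7 faults
f=6: 6 faults
Smallest f with faults ≤ 7 is 5.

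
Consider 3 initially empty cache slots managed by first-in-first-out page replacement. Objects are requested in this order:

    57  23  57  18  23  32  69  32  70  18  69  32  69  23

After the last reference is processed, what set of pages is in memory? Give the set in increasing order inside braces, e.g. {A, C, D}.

{23, 32, 69}

57 -> miss, frames [57]
23 -> miss, frames [57, 23]
57 -> hit
18 -> miss, frames [57, 23, 18]
23 -> hit
32 -> miss, evict 57, frames [23, 18, 32]
69 -> miss, evict 23, frames [18, 32, 69]
32 -> hit
70 -> miss, evict 18, frames [32, 69, 70]
18 -> miss, evict 32, frames [69, 70, 18]
69 -> hit
32 -> miss, evict 69, frames [70, 18, 32]
69 -> miss, evict 70, frames [18, 32, 69]
23 -> miss, evict 18, frames [32, 69, 23]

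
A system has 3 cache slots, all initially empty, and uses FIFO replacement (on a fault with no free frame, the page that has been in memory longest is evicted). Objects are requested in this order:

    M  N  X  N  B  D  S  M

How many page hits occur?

1

M -> fault, frames [M]
N -> fault, frames [M, N]
X -> fault, frames [M, N, X]
N -> hit
B -> fault, evict M, frames [N, X, B]
D -> fault, evict N, frames [X, B, D]
S -> fault, evict X, frames [B, D, S]
M -> fault, evict B, frames [D, S, M]
Hits: 1.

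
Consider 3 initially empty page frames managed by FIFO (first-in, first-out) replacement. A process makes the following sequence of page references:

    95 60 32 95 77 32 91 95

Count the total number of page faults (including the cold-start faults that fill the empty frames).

6

95 -> fault, frames {95}
60 -> fault, frames {95,60}
32 -> fault, frames {95,60,32}
95 -> hit
77 -> fault, evict 95, frames {60,32,77}
32 -> hit
91 -> fault, evict 60, frames {32,77,91}
95 -> fault, evict 32, frames {77,91,95}
Page faults: 6.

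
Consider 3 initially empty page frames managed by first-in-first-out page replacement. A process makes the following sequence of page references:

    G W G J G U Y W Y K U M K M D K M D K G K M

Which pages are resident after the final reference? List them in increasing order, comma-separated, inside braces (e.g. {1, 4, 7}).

{G, K, M}

G: fault, frames (G)
W: fault, frames (G W)
G: hit
J: fault, frames (G W J)
G: hit
U: fault, evict G, frames (W J U)
Y: fault, evict W, frames (J U Y)
W: fault, evict J, frames (U Y W)
Y: hit
K: fault, evict U, frames (Y W K)
U: fault, evict Y, frames (W K U)
M: fault, evict W, frames (K U M)
K: hit
M: hit
D: fault, evict K, frames (U M D)
K: fault, evict U, frames (M D K)
M: hit
D: hit
K: hit
G: fault, evict M, frames (D K G)
K: hit
M: fault, evict D, frames (K G M)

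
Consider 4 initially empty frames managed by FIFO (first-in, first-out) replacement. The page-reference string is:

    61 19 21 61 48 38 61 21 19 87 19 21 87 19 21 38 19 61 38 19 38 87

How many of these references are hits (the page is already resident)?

61: miss, frames (61)
19: miss, frames (61 19)
21: miss, frames (61 19 21)
61: hit
48: miss, frames (61 19 21 48)
38: miss, evict 61, frames (19 21 48 38)
61: miss, evict 19, frames (21 48 38 61)
21: hit
19: miss, evict 21, frames (48 38 61 19)
87: miss, evict 48, frames (38 61 19 87)
19: hit
21: miss, evict 38, frames (61 19 87 21)
87: hit
19: hit
21: hit
38: miss, evict 61, frames (19 87 21 38)
19: hit
61: miss, evict 19, frames (87 21 38 61)
38: hit
19: miss, evict 87, frames (21 38 61 19)
38: hit
87: miss, evict 21, frames (38 61 19 87)
Hits: 9.

9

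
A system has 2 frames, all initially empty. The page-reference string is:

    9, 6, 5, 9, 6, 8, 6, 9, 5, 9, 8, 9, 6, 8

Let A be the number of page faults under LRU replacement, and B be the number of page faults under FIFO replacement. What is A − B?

Under LRU: F F F F F F . F F . F . F F → 11 faults.
Under FIFO: F F F F F F . F F . F F F F → 12 faults.
A − B = 11 − 12 = -1.

-1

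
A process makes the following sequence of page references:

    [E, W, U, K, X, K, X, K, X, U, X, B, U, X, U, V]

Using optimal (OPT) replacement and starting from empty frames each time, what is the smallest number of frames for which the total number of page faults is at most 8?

3

f=1: 16 faults
f=2: 9 faults
f=3: 7 faults
f=4: 7 faults
f=5: 7 faults
f=6: 7 faults
f=7: 7 faults
Smallest f with faults ≤ 8 is 3.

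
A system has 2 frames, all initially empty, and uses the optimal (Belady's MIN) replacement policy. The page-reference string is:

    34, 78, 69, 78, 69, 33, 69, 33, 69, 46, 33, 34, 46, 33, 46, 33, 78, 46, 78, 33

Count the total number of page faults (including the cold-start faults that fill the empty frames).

34: fault, frames [34]
78: fault, frames [34, 78]
69: fault, evict 34, frames [78, 69]
78: hit
69: hit
33: fault, evict 78, frames [69, 33]
69: hit
33: hit
69: hit
46: fault, evict 69, frames [33, 46]
33: hit
34: fault, evict 33, frames [46, 34]
46: hit
33: fault, evict 34, frames [46, 33]
46: hit
33: hit
78: fault, evict 33, frames [46, 78]
46: hit
78: hit
33: fault, evict 78, frames [46, 33]
Page faults: 9.

9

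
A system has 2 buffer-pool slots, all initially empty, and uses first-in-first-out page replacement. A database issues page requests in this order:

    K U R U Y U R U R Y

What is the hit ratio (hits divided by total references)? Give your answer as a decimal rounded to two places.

0.30

K -> fault, frames (K)
U -> fault, frames (K U)
R -> fault, evict K, frames (U R)
U -> hit
Y -> fault, evict U, frames (R Y)
U -> fault, evict R, frames (Y U)
R -> fault, evict Y, frames (U R)
U -> hit
R -> hit
Y -> fault, evict U, frames (R Y)
Hits: 3 of 10 references → 3/10 = 0.3000.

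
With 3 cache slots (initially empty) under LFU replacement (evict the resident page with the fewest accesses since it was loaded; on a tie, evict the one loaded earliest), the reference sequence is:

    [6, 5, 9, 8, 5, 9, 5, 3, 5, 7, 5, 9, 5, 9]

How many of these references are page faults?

6: fault, frames [6]
5: fault, frames [6, 5]
9: fault, frames [6, 5, 9]
8: fault, evict 6, frames [5, 9, 8]
5: hit
9: hit
5: hit
3: fault, evict 8, frames [5, 9, 3]
5: hit
7: fault, evict 3, frames [5, 9, 7]
5: hit
9: hit
5: hit
9: hit
Page faults: 6.

6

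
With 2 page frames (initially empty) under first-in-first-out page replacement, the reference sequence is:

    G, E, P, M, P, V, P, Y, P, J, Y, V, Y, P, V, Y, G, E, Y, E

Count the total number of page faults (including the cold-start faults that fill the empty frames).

16

G → fault, frames {G}
E → fault, frames {G,E}
P → fault, evict G, frames {E,P}
M → fault, evict E, frames {P,M}
P → hit
V → fault, evict P, frames {M,V}
P → fault, evict M, frames {V,P}
Y → fault, evict V, frames {P,Y}
P → hit
J → fault, evict P, frames {Y,J}
Y → hit
V → fault, evict Y, frames {J,V}
Y → fault, evict J, frames {V,Y}
P → fault, evict V, frames {Y,P}
V → fault, evict Y, frames {P,V}
Y → fault, evict P, frames {V,Y}
G → fault, evict V, frames {Y,G}
E → fault, evict Y, frames {G,E}
Y → fault, evict G, frames {E,Y}
E → hit
Page faults: 16.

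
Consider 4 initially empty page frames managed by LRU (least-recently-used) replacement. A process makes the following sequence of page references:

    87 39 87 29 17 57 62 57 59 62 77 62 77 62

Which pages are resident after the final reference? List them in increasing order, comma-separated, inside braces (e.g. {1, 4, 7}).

{57, 59, 62, 77}

87: fault, frames {87}
39: fault, frames {87,39}
87: hit
29: fault, frames {39,87,29}
17: fault, frames {39,87,29,17}
57: fault, evict 39, frames {87,29,17,57}
62: fault, evict 87, frames {29,17,57,62}
57: hit
59: fault, evict 29, frames {17,62,57,59}
62: hit
77: fault, evict 17, frames {57,59,62,77}
62: hit
77: hit
62: hit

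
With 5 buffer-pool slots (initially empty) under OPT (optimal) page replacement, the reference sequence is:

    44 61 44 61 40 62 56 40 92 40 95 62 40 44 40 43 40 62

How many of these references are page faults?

44 -> miss, frames [44]
61 -> miss, frames [44, 61]
44 -> hit
61 -> hit
40 -> miss, frames [44, 61, 40]
62 -> miss, frames [44, 61, 40, 62]
56 -> miss, frames [44, 61, 40, 62, 56]
40 -> hit
92 -> miss, evict 56, frames [44, 61, 40, 62, 92]
40 -> hit
95 -> miss, evict 92, frames [44, 61, 40, 62, 95]
62 -> hit
40 -> hit
44 -> hit
40 -> hit
43 -> miss, evict 95, frames [44, 61, 40, 62, 43]
40 -> hit
62 -> hit
Page faults: 8.

8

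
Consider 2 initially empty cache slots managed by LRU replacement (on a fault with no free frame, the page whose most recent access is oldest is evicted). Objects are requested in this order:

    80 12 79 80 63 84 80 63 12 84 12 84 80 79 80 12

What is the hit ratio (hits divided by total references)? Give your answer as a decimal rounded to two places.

80 -> fault, frames (80)
12 -> fault, frames (80 12)
79 -> fault, evict 80, frames (12 79)
80 -> fault, evict 12, frames (79 80)
63 -> fault, evict 79, frames (80 63)
84 -> fault, evict 80, frames (63 84)
80 -> fault, evict 63, frames (84 80)
63 -> fault, evict 84, frames (80 63)
12 -> fault, evict 80, frames (63 12)
84 -> fault, evict 63, frames (12 84)
12 -> hit
84 -> hit
80 -> fault, evict 12, frames (84 80)
79 -> fault, evict 84, frames (80 79)
80 -> hit
12 -> fault, evict 79, frames (80 12)
Hits: 3 of 16 references → 3/16 = 0.1875.

0.19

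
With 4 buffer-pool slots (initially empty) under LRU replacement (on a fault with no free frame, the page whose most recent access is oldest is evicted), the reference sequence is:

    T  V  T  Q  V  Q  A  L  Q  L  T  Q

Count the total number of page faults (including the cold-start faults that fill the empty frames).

6

T: miss, frames {T}
V: miss, frames {T,V}
T: hit
Q: miss, frames {V,T,Q}
V: hit
Q: hit
A: miss, frames {T,V,Q,A}
L: miss, evict T, frames {V,Q,A,L}
Q: hit
L: hit
T: miss, evict V, frames {A,Q,L,T}
Q: hit
Page faults: 6.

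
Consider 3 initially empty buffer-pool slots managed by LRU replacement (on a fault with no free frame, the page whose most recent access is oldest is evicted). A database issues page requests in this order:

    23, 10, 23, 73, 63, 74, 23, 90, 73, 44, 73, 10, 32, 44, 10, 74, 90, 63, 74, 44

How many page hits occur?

23 → miss, frames [23]
10 → miss, frames [23, 10]
23 → hit
73 → miss, frames [10, 23, 73]
63 → miss, evict 10, frames [23, 73, 63]
74 → miss, evict 23, frames [73, 63, 74]
23 → miss, evict 73, frames [63, 74, 23]
90 → miss, evict 63, frames [74, 23, 90]
73 → miss, evict 74, frames [23, 90, 73]
44 → miss, evict 23, frames [90, 73, 44]
73 → hit
10 → miss, evict 90, frames [44, 73, 10]
32 → miss, evict 44, frames [73, 10, 32]
44 → miss, evict 73, frames [10, 32, 44]
10 → hit
74 → miss, evict 32, frames [44, 10, 74]
90 → miss, evict 44, frames [10, 74, 90]
63 → miss, evict 10, frames [74, 90, 63]
74 → hit
44 → miss, evict 90, frames [63, 74, 44]
Hits: 4.

4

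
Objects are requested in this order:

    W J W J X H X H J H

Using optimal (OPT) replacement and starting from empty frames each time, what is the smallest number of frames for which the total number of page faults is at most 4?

f=1: 10 faults
f=2: 5 faults
f=3: 4 faults
f=4: 4 faults
Smallest f with faults ≤ 4 is 3.

3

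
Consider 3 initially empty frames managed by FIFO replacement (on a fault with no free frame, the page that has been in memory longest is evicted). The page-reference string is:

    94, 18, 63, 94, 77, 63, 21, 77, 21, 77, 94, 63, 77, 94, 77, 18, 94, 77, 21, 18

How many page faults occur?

11

94: fault, frames {94}
18: fault, frames {94,18}
63: fault, frames {94,18,63}
94: hit
77: fault, evict 94, frames {18,63,77}
63: hit
21: fault, evict 18, frames {63,77,21}
77: hit
21: hit
77: hit
94: fault, evict 63, frames {77,21,94}
63: fault, evict 77, frames {21,94,63}
77: fault, evict 21, frames {94,63,77}
94: hit
77: hit
18: fault, evict 94, frames {63,77,18}
94: fault, evict 63, frames {77,18,94}
77: hit
21: fault, evict 77, frames {18,94,21}
18: hit
Page faults: 11.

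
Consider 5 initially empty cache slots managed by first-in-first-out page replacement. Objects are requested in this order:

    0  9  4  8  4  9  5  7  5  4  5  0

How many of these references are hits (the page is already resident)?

0 → miss, frames [0]
9 → miss, frames [0, 9]
4 → miss, frames [0, 9, 4]
8 → miss, frames [0, 9, 4, 8]
4 → hit
9 → hit
5 → miss, frames [0, 9, 4, 8, 5]
7 → miss, evict 0, frames [9, 4, 8, 5, 7]
5 → hit
4 → hit
5 → hit
0 → miss, evict 9, frames [4, 8, 5, 7, 0]
Hits: 5.

5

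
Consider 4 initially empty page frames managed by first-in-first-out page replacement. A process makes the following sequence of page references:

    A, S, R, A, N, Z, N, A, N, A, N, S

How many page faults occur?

A: fault, frames [A]
S: fault, frames [A, S]
R: fault, frames [A, S, R]
A: hit
N: fault, frames [A, S, R, N]
Z: fault, evict A, frames [S, R, N, Z]
N: hit
A: fault, evict S, frames [R, N, Z, A]
N: hit
A: hit
N: hit
S: fault, evict R, frames [N, Z, A, S]
Page faults: 7.

7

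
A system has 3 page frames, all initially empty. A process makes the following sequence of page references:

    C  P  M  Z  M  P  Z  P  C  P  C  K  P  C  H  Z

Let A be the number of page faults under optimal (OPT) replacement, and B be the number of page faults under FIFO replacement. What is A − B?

-1

Under OPT: F F F F . . . . F . . F . . F F → 8 faults.
Under FIFO: F F F F . . . . F F . F . . F F → 9 faults.
A − B = 8 − 9 = -1.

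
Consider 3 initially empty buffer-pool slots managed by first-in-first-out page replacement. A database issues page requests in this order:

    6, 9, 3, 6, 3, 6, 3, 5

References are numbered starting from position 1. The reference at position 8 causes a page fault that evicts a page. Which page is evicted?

6

pos 1: 6: fault, frames {6}
pos 2: 9: fault, frames {6,9}
pos 3: 3: fault, frames {6,9,3}
pos 4: 6: hit
pos 5: 3: hit
pos 6: 6: hit
pos 7: 3: hit
pos 8: 5: fault, evict 6, frames {9,3,5}
At position 8, page 6 is evicted.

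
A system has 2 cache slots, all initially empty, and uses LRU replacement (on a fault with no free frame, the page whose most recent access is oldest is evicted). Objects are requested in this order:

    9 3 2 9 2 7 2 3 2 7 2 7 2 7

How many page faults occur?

9 -> fault, frames (9)
3 -> fault, frames (9 3)
2 -> fault, evict 9, frames (3 2)
9 -> fault, evict 3, frames (2 9)
2 -> hit
7 -> fault, evict 9, frames (2 7)
2 -> hit
3 -> fault, evict 7, frames (2 3)
2 -> hit
7 -> fault, evict 3, frames (2 7)
2 -> hit
7 -> hit
2 -> hit
7 -> hit
Page faults: 7.

7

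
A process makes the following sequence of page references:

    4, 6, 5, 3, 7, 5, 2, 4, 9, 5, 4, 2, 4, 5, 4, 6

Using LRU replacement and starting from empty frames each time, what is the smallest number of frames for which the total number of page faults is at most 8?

f=1: 16 faults
f=2: 14 faults
f=3: 11 faults
f=4: 9 faults
f=5: 9 faults
f=6: 8 faults
f=7: 7 faults
Smallest f with faults ≤ 8 is 6.

6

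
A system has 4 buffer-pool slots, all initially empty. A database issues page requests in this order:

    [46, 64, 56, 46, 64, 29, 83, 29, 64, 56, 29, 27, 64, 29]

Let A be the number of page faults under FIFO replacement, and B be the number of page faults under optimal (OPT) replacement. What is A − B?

Under FIFO: F F F . . F F . . . . F F . → 7 faults.
Under OPT: F F F . . F F . . . . F . . → 6 faults.
A − B = 7 − 6 = 1.

1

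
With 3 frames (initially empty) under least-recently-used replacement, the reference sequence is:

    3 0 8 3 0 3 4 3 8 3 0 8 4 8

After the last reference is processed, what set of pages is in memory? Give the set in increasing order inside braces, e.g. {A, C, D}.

3: miss, frames {3}
0: miss, frames {3,0}
8: miss, frames {3,0,8}
3: hit
0: hit
3: hit
4: miss, evict 8, frames {0,3,4}
3: hit
8: miss, evict 0, frames {4,3,8}
3: hit
0: miss, evict 4, frames {8,3,0}
8: hit
4: miss, evict 3, frames {0,8,4}
8: hit

{0, 4, 8}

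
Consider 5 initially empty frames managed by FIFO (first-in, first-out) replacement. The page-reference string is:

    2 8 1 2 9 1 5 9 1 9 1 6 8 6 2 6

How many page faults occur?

7

2 → miss, frames [2]
8 → miss, frames [2, 8]
1 → miss, frames [2, 8, 1]
2 → hit
9 → miss, frames [2, 8, 1, 9]
1 → hit
5 → miss, frames [2, 8, 1, 9, 5]
9 → hit
1 → hit
9 → hit
1 → hit
6 → miss, evict 2, frames [8, 1, 9, 5, 6]
8 → hit
6 → hit
2 → miss, evict 8, frames [1, 9, 5, 6, 2]
6 → hit
Page faults: 7.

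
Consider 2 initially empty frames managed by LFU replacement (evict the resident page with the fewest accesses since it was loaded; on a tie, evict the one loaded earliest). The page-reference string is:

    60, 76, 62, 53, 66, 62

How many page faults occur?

60 -> fault, frames (60)
76 -> fault, frames (60 76)
62 -> fault, evict 60, frames (76 62)
53 -> fault, evict 76, frames (62 53)
66 -> fault, evict 62, frames (53 66)
62 -> fault, evict 53, frames (66 62)
Page faults: 6.

6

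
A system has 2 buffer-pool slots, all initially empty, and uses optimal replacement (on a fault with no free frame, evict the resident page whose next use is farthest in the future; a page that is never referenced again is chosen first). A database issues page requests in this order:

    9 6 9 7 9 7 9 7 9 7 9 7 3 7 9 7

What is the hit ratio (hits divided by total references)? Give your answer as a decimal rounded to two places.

0.69

9: fault, frames (9)
6: fault, frames (9 6)
9: hit
7: fault, evict 6, frames (9 7)
9: hit
7: hit
9: hit
7: hit
9: hit
7: hit
9: hit
7: hit
3: fault, evict 9, frames (7 3)
7: hit
9: fault, evict 3, frames (7 9)
7: hit
Hits: 11 of 16 references → 11/16 = 0.6875.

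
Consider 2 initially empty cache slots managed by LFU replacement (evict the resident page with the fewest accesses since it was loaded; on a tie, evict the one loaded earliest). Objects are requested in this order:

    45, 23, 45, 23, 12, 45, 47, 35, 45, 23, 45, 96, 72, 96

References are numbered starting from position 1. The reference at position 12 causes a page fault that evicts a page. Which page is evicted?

45

pos 1: 45 → miss, frames (45)
pos 2: 23 → miss, frames (45 23)
pos 3: 45 → hit
pos 4: 23 → hit
pos 5: 12 → miss, evict 45, frames (23 12)
pos 6: 45 → miss, evict 12, frames (23 45)
pos 7: 47 → miss, evict 45, frames (23 47)
pos 8: 35 → miss, evict 47, frames (23 35)
pos 9: 45 → miss, evict 35, frames (23 45)
pos 10: 23 → hit
pos 11: 45 → hit
pos 12: 96 → miss, evict 45, frames (23 96)
At position 12, page 45 is evicted.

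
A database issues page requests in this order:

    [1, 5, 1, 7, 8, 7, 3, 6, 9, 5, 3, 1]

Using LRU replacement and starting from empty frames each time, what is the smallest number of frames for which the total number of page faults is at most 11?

f=1: 12 faults
f=2: 10 faults
f=3: 10 faults
f=4: 9 faults
f=5: 9 faults
f=6: 9 faults
f=7: 7 faults
Smallest f with faults ≤ 11 is 2.

2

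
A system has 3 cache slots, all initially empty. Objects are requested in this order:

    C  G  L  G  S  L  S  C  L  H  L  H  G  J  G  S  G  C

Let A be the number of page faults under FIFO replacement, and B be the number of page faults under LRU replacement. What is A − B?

1

Under FIFO: F F F . F . . F . F F . F F . F . F → 11 faults.
Under LRU: F F F . F . . F . F . . F F . F . F → 10 faults.
A − B = 11 − 10 = 1.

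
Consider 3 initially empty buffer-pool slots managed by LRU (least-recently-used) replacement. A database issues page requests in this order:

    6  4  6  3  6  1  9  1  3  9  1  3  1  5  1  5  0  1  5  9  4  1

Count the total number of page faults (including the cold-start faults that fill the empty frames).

11

6: fault, frames {6}
4: fault, frames {6,4}
6: hit
3: fault, frames {4,6,3}
6: hit
1: fault, evict 4, frames {3,6,1}
9: fault, evict 3, frames {6,1,9}
1: hit
3: fault, evict 6, frames {9,1,3}
9: hit
1: hit
3: hit
1: hit
5: fault, evict 9, frames {3,1,5}
1: hit
5: hit
0: fault, evict 3, frames {1,5,0}
1: hit
5: hit
9: fault, evict 0, frames {1,5,9}
4: fault, evict 1, frames {5,9,4}
1: fault, evict 5, frames {9,4,1}
Page faults: 11.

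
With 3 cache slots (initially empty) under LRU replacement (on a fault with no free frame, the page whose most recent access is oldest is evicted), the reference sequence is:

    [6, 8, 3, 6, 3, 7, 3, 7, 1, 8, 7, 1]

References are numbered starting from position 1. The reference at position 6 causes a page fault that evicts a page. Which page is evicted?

8

pos 1: 6: fault, frames [6]
pos 2: 8: fault, frames [6, 8]
pos 3: 3: fault, frames [6, 8, 3]
pos 4: 6: hit
pos 5: 3: hit
pos 6: 7: fault, evict 8, frames [6, 3, 7]
At position 6, page 8 is evicted.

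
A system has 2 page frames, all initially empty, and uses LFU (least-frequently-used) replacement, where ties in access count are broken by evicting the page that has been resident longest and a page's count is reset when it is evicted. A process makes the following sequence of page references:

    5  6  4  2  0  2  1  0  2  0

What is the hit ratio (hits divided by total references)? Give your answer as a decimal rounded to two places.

5 -> miss, frames {5}
6 -> miss, frames {5,6}
4 -> miss, evict 5, frames {6,4}
2 -> miss, evict 6, frames {4,2}
0 -> miss, evict 4, frames {2,0}
2 -> hit
1 -> miss, evict 0, frames {2,1}
0 -> miss, evict 1, frames {2,0}
2 -> hit
0 -> hit
Hits: 3 of 10 references → 3/10 = 0.3000.

0.30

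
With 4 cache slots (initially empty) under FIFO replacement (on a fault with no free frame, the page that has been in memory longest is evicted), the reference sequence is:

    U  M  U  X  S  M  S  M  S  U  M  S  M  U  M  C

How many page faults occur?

5

U → miss, frames [U]
M → miss, frames [U, M]
U → hit
X → miss, frames [U, M, X]
S → miss, frames [U, M, X, S]
M → hit
S → hit
M → hit
S → hit
U → hit
M → hit
S → hit
M → hit
U → hit
M → hit
C → miss, evict U, frames [M, X, S, C]
Page faults: 5.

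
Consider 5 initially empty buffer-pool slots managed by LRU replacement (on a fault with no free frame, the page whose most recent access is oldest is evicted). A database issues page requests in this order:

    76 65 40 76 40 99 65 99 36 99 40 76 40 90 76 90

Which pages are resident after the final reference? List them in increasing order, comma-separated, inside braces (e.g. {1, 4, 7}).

{36, 40, 76, 90, 99}

76: miss, frames {76}
65: miss, frames {76,65}
40: miss, frames {76,65,40}
76: hit
40: hit
99: miss, frames {65,76,40,99}
65: hit
99: hit
36: miss, frames {76,40,65,99,36}
99: hit
40: hit
76: hit
40: hit
90: miss, evict 65, frames {36,99,76,40,90}
76: hit
90: hit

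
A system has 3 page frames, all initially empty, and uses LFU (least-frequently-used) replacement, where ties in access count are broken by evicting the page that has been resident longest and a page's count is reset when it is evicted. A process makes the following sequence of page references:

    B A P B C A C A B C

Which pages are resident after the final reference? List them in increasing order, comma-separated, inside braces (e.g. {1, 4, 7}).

B → fault, frames (B)
A → fault, frames (B A)
P → fault, frames (B A P)
B → hit
C → fault, evict A, frames (B P C)
A → fault, evict P, frames (B C A)
C → hit
A → hit
B → hit
C → hit

{A, B, C}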